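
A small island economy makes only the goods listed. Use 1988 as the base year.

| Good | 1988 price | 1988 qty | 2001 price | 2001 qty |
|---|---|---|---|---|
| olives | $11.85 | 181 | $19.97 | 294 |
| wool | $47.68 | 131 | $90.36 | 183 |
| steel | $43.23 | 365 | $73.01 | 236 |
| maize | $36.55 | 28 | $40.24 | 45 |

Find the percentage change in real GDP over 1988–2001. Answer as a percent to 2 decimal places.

Real GDP 1988 = Nominal GDP 1988 = 11.85·181 + 47.68·131 + 43.23·365 + 36.55·28 = 25193.28.
Real GDP 2001 (at 1988 prices) = 11.85·294 + 47.68·183 + 43.23·236 + 36.55·45 = 24056.37.
Real growth = 24056.37/25193.28 − 1 = -0.0451.

-4.51%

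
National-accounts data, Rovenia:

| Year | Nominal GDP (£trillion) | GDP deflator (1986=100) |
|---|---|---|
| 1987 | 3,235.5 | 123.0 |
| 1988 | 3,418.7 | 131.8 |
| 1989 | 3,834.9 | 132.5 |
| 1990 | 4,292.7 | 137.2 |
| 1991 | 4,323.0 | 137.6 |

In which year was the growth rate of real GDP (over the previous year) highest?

1989

1988: real = 3418.7/1.318 = 2593.85; growth vs 1987 (2630.49) = -1.39%.
1989: real = 3834.9/1.325 = 2894.26; growth vs 1988 (2593.85) = 11.58%.
1990: real = 4292.7/1.372 = 3128.79; growth vs 1989 (2894.26) = 8.10%.
1991: real = 4323.0/1.376 = 3141.72; growth vs 1990 (3128.79) = 0.41%.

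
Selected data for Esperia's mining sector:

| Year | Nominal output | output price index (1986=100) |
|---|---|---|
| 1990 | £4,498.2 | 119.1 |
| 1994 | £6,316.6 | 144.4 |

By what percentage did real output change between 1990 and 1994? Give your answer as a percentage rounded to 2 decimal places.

15.82%

Deflate each year: 1990 → 4498.2/1.191 = 3776.83; 1994 → 6316.6/1.444 = 4374.38.
So real output changed by 4374.38/3776.83 − 1 = 0.1582, i.e. 15.82%.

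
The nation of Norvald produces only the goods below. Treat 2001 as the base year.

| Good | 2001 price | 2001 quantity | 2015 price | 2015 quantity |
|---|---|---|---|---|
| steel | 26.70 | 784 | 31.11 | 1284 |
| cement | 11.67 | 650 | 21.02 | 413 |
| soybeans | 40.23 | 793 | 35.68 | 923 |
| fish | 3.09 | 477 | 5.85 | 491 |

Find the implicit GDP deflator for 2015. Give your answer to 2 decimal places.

108.59

Nominal GDP 2015 = 31.11·1284 + 21.02·413 + 35.68·923 + 5.85·491 = 84431.49.
Real GDP 2015 (at 2001 prices) = 26.70·1284 + 11.67·413 + 40.23·923 + 3.09·491 = 77751.99.
Deflator = Nominal/Real × 100 = 84431.49/77751.99 × 100 = 108.591.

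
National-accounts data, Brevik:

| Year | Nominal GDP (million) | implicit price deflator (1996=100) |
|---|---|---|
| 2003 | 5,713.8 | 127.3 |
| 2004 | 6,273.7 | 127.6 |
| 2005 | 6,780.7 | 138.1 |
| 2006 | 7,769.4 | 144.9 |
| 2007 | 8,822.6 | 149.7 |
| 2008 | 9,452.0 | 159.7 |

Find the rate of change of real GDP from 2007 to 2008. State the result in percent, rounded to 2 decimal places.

0.43%

Real GDP 2007 = 8822.6/1.497 = 5893.52.
Real GDP 2008 = 9452.0/1.597 = 5918.60.
Change = 5918.60/5893.52 − 1 = 0.0043.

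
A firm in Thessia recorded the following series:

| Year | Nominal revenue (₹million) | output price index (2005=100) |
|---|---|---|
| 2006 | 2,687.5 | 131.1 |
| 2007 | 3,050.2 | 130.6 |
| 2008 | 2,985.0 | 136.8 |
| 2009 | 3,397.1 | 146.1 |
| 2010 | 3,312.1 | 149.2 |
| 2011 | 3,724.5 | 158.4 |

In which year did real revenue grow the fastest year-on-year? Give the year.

2007: real = 3050.2/1.306 = 2335.53; growth vs 2006 (2049.96) = 13.93%.
2008: real = 2985.0/1.368 = 2182.02; growth vs 2007 (2335.53) = -6.57%.
2009: real = 3397.1/1.461 = 2325.19; growth vs 2008 (2182.02) = 6.56%.
2010: real = 3312.1/1.492 = 2219.91; growth vs 2009 (2325.19) = -4.53%.
2011: real = 3724.5/1.584 = 2351.33; growth vs 2010 (2219.91) = 5.92%.

2007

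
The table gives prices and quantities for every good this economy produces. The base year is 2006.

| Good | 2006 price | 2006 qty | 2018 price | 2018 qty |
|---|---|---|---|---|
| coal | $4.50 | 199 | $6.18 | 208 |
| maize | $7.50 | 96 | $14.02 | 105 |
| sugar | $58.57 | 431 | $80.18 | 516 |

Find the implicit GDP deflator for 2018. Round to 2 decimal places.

Nominal GDP 2018 = 6.18·208 + 14.02·105 + 80.18·516 = 44130.42.
Real GDP 2018 (at 2006 prices) = 4.50·208 + 7.50·105 + 58.57·516 = 31945.62.
Deflator = Nominal/Real × 100 = 44130.42/31945.62 × 100 = 138.142.

138.14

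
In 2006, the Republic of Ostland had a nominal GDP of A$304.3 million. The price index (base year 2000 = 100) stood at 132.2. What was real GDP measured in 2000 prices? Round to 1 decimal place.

Real GDP = Nominal / (price index/100) = 304.3 / 1.322 = 230.18.

A$230.2 million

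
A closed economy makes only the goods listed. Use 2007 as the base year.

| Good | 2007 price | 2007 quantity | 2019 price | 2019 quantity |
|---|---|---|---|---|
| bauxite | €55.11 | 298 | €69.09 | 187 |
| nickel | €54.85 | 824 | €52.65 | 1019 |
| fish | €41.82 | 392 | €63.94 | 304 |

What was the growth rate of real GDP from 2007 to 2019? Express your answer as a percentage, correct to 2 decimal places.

Real GDP 2007 = Nominal GDP 2007 = 55.11·298 + 54.85·824 + 41.82·392 = 78012.62.
Real GDP 2019 (at 2007 prices) = 55.11·187 + 54.85·1019 + 41.82·304 = 78911.00.
Real growth = 78911.00/78012.62 − 1 = 0.0115.

1.15%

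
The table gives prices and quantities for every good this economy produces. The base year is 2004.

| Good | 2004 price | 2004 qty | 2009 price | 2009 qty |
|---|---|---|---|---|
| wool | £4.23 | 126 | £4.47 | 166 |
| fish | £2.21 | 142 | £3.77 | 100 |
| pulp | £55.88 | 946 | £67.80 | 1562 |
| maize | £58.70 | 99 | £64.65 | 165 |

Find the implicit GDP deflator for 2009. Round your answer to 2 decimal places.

Nominal GDP 2009 = 4.47·166 + 3.77·100 + 67.80·1562 + 64.65·165 = 117689.87.
Real GDP 2009 (at 2004 prices) = 4.23·166 + 2.21·100 + 55.88·1562 + 58.70·165 = 97893.24.
Deflator = Nominal/Real × 100 = 117689.87/97893.24 × 100 = 120.223.

120.22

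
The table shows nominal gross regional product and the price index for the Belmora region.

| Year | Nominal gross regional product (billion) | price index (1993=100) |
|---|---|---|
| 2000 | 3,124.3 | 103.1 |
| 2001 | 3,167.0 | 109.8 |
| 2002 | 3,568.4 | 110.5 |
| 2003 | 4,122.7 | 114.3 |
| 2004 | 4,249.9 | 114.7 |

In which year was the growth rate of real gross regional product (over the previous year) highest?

2001: real = 3167.0/1.098 = 2884.34; growth vs 2000 (3030.36) = -4.82%.
2002: real = 3568.4/1.105 = 3229.32; growth vs 2001 (2884.34) = 11.96%.
2003: real = 4122.7/1.143 = 3606.91; growth vs 2002 (3229.32) = 11.69%.
2004: real = 4249.9/1.147 = 3705.23; growth vs 2003 (3606.91) = 2.73%.

2002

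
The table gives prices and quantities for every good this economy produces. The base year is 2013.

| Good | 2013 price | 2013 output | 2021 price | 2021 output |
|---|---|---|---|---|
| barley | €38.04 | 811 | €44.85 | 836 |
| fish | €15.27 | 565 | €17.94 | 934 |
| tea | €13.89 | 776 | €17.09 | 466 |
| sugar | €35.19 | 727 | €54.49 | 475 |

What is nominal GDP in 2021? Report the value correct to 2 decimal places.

Nominal GDP 2021 = Σ (p_2021 × q_2021) = 44.85·836 + 17.94·934 + 17.09·466 + 54.49·475 = 88097.25.

€88097.25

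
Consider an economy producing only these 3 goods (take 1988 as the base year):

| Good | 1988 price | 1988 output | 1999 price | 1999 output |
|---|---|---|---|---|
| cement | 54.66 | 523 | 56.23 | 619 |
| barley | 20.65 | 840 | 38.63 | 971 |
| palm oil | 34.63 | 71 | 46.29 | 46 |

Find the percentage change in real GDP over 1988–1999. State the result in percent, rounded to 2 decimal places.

14.64%

Real GDP 1988 = Nominal GDP 1988 = 54.66·523 + 20.65·840 + 34.63·71 = 48391.91.
Real GDP 1999 (at 1988 prices) = 54.66·619 + 20.65·971 + 34.63·46 = 55478.67.
Real growth = 55478.67/48391.91 − 1 = 0.1464.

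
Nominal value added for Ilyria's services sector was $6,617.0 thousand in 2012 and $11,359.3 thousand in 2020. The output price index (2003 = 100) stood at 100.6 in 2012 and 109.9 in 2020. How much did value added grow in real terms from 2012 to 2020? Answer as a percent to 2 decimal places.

Real value added 2012 = 6617.0 / 1.006 = 6577.53.
Real value added 2020 = 11359.3 / 1.099 = 10336.03.
Real growth = 10336.03 / 6577.53 − 1 = 0.5714.

57.14%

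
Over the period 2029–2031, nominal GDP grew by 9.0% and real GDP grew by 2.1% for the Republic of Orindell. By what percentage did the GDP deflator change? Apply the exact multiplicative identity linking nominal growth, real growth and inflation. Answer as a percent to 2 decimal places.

6.76%

(1 + g_nom) = (1 + g_real)(1 + π), so π = 1.0900 / 1.0210 − 1 = 0.06758.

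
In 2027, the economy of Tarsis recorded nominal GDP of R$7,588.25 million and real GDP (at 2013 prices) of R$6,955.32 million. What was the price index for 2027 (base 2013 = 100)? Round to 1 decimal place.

price index = (Nominal / Real) × 100 = 7588.25 / 6955.32 × 100 = 109.10.

109.1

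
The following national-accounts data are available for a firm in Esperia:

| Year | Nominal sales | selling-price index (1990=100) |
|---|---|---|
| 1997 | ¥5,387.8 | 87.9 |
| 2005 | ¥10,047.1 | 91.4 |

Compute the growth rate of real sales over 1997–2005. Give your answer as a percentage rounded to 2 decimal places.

79.34%

Real sales 1997 = 5387.8 / 0.879 = 6129.47.
Real sales 2005 = 10047.1 / 0.914 = 10992.45.
Real growth = 10992.45 / 6129.47 − 1 = 0.7934.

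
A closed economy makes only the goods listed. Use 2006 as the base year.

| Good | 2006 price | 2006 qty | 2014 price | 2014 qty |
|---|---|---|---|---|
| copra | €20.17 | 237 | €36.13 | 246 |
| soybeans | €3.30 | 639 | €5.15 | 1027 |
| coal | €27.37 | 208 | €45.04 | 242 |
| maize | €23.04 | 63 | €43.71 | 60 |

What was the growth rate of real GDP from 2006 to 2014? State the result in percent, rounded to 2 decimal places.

16.56%

Real GDP 2006 = Nominal GDP 2006 = 20.17·237 + 3.30·639 + 27.37·208 + 23.04·63 = 14033.47.
Real GDP 2014 (at 2006 prices) = 20.17·246 + 3.30·1027 + 27.37·242 + 23.04·60 = 16356.86.
Real growth = 16356.86/14033.47 − 1 = 0.1656.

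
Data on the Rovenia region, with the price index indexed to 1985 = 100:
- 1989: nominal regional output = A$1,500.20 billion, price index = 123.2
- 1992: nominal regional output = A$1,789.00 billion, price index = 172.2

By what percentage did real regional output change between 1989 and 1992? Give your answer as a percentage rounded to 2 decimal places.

Real regional output 1989 = 1500.20 / 1.232 = 1217.69.
Real regional output 1992 = 1789.00 / 1.722 = 1038.91.
Real growth = 1038.91 / 1217.69 − 1 = -0.1468.

-14.68%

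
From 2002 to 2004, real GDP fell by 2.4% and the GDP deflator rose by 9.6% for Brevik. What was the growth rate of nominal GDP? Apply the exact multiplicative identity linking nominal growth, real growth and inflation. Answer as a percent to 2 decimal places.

6.97%

(1 + g_nom) = (1 + g_real)(1 + π) = 0.9760 × 1.0960 = 1.06970.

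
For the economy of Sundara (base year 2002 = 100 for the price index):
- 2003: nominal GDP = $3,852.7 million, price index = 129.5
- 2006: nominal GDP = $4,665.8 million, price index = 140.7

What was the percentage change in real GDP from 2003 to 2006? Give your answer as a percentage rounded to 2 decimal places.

Deflate each year: 2003 → 3852.7/1.295 = 2975.06; 2006 → 4665.8/1.407 = 3316.13.
So real GDP changed by 3316.13/2975.06 − 1 = 0.1146, i.e. 11.46%.

11.46%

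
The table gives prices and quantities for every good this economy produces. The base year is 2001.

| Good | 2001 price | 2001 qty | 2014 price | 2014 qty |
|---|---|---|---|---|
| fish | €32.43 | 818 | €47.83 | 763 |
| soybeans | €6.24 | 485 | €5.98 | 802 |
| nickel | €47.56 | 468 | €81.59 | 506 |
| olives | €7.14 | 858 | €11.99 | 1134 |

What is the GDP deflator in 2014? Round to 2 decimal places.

Nominal GDP 2014 = 47.83·763 + 5.98·802 + 81.59·506 + 11.99·1134 = 96171.45.
Real GDP 2014 (at 2001 prices) = 32.43·763 + 6.24·802 + 47.56·506 + 7.14·1134 = 61910.69.
Deflator = Nominal/Real × 100 = 96171.45/61910.69 × 100 = 155.339.

155.34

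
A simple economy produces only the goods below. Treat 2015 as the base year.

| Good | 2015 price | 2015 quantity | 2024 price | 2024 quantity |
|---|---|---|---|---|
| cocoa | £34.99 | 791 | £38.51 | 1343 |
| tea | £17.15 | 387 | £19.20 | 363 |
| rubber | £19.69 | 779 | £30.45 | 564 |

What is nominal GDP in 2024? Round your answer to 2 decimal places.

Nominal GDP 2024 = Σ (p_2024 × q_2024) = 38.51·1343 + 19.20·363 + 30.45·564 = 75862.33.

£75862.33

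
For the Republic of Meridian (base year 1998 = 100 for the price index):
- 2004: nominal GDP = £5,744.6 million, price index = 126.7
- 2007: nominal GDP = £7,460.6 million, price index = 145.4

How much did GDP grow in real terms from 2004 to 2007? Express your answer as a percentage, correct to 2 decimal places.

13.17%

Real GDP 2004 = 5744.6 / 1.267 = 4534.02.
Real GDP 2007 = 7460.6 / 1.454 = 5131.09.
Real growth = 5131.09 / 4534.02 − 1 = 0.1317.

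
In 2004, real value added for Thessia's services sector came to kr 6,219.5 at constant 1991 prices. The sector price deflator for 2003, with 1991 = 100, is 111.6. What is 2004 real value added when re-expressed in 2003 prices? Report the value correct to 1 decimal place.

Real value added in 2003 prices = Real value added in 1991 prices × (P_2003/P_1991) = 6219.5 × 1.116 = 6940.96.

kr 6,941.0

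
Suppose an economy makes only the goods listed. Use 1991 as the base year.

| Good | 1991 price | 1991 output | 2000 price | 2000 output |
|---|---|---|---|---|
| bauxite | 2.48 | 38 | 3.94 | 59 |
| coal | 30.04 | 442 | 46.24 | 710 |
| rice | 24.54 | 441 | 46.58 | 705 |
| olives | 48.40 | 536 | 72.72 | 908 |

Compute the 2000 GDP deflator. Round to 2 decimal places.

Nominal GDP 2000 = 3.94·59 + 46.24·710 + 46.58·705 + 72.72·908 = 131931.52.
Real GDP 2000 (at 1991 prices) = 2.48·59 + 30.04·710 + 24.54·705 + 48.40·908 = 82722.62.
Deflator = Nominal/Real × 100 = 131931.52/82722.62 × 100 = 159.487.

159.49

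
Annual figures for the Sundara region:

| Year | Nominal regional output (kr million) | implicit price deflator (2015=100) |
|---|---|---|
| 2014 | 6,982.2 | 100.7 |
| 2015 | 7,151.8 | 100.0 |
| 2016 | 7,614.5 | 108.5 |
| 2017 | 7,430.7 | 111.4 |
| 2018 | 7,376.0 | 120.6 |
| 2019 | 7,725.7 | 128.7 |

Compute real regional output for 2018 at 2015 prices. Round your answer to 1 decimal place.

Real regional output 2018 = 7376.0 / 1.206 = 6116.09.

kr 6,116.1 million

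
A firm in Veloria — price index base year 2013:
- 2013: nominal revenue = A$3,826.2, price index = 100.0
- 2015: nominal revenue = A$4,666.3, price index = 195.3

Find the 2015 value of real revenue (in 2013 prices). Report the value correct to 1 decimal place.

A$2,389.3

Real revenue = Nominal / (price index/100) = 4666.3 / 1.953 = 2389.30.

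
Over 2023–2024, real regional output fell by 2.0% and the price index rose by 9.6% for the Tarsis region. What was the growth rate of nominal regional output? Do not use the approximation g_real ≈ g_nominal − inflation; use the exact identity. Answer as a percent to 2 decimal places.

7.41%

(1 + g_nom) = (1 + g_real)(1 + π) = 0.9800 × 1.0960 = 1.07408.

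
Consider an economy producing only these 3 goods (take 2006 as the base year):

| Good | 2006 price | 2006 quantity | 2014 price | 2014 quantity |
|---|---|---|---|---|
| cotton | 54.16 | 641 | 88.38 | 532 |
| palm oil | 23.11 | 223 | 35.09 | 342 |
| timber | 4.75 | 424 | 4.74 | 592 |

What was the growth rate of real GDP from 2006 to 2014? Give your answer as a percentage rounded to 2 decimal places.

-5.62%

Real GDP 2006 = Nominal GDP 2006 = 54.16·641 + 23.11·223 + 4.75·424 = 41884.09.
Real GDP 2014 (at 2006 prices) = 54.16·532 + 23.11·342 + 4.75·592 = 39528.74.
Real growth = 39528.74/41884.09 − 1 = -0.0562.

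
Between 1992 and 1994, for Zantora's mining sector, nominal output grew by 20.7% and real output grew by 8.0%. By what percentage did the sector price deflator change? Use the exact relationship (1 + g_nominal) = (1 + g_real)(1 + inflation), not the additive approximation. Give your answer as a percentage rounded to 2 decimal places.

11.76%

(1 + g_nom) = (1 + g_real)(1 + π), so π = 1.2070 / 1.0800 − 1 = 0.11759.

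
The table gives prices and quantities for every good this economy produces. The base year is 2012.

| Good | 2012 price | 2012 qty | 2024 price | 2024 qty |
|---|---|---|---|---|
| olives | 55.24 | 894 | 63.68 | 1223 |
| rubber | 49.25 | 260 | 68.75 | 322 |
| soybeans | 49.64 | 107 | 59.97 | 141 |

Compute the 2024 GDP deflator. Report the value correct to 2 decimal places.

119.97

Nominal GDP 2024 = 63.68·1223 + 68.75·322 + 59.97·141 = 108473.91.
Real GDP 2024 (at 2012 prices) = 55.24·1223 + 49.25·322 + 49.64·141 = 90416.26.
Deflator = Nominal/Real × 100 = 108473.91/90416.26 × 100 = 119.972.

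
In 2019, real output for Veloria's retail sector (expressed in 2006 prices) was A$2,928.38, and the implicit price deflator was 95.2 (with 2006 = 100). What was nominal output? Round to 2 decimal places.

Nominal output = Real × (implicit price deflator/100) = 2928.38 × 0.952 = 2787.82.

A$2,787.82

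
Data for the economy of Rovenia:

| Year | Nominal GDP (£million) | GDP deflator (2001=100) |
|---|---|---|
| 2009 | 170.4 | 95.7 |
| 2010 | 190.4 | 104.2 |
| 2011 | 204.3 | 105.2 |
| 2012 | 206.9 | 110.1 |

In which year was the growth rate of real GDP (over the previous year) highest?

2010: real = 190.4/1.042 = 182.73; growth vs 2009 (178.06) = 2.62%.
2011: real = 204.3/1.052 = 194.20; growth vs 2010 (182.73) = 6.28%.
2012: real = 206.9/1.101 = 187.92; growth vs 2011 (194.20) = -3.23%.

2011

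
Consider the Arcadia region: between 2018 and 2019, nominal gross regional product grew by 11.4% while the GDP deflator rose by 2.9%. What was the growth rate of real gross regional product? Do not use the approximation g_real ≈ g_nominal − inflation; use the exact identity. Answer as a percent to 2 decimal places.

8.26%

(1 + g_nom) = (1 + g_real)(1 + π), so g_real = 1.1140 / 1.0290 − 1 = 0.08260.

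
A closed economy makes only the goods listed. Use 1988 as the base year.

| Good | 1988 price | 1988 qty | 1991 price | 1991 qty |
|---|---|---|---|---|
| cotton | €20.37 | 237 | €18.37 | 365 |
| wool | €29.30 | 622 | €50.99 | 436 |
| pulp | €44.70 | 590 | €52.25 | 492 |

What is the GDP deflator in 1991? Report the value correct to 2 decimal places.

129.48

Nominal GDP 1991 = 18.37·365 + 50.99·436 + 52.25·492 = 54643.69.
Real GDP 1991 (at 1988 prices) = 20.37·365 + 29.30·436 + 44.70·492 = 42202.25.
Deflator = Nominal/Real × 100 = 54643.69/42202.25 × 100 = 129.481.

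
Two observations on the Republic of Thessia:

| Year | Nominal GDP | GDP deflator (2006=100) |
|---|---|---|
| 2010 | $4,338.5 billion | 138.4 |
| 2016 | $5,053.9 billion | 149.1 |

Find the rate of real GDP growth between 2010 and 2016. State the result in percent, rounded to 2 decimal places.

8.13%

Deflate each year: 2010 → 4338.5/1.384 = 3134.75; 2016 → 5053.9/1.491 = 3389.60.
So real GDP changed by 3389.60/3134.75 − 1 = 0.0813, i.e. 8.13%.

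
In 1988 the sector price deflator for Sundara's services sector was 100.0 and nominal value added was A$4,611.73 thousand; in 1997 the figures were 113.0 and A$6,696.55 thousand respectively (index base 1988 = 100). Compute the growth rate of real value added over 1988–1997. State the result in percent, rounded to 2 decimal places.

Deflate each year: 1988 → 4611.73/1.000 = 4611.73; 1997 → 6696.55/1.130 = 5926.15.
So real value added changed by 5926.15/4611.73 − 1 = 0.2850, i.e. 28.50%.

28.50%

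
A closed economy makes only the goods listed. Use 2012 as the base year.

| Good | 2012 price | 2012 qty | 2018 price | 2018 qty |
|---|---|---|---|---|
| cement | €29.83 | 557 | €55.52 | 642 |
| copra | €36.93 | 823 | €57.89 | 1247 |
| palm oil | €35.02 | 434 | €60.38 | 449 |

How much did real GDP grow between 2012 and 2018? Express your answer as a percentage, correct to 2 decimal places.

30.09%

Real GDP 2012 = Nominal GDP 2012 = 29.83·557 + 36.93·823 + 35.02·434 = 62207.38.
Real GDP 2018 (at 2012 prices) = 29.83·642 + 36.93·1247 + 35.02·449 = 80926.55.
Real growth = 80926.55/62207.38 − 1 = 0.3009.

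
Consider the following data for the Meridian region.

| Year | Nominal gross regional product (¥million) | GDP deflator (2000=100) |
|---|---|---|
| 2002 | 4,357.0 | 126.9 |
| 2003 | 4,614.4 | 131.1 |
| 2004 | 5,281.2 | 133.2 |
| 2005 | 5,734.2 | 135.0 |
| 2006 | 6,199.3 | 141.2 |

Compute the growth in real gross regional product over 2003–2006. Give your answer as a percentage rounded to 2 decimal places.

Real gross regional product 2003 = 4614.4/1.311 = 3519.76.
Real gross regional product 2006 = 6199.3/1.412 = 4390.44.
Change = 4390.44/3519.76 − 1 = 0.2474.

24.74%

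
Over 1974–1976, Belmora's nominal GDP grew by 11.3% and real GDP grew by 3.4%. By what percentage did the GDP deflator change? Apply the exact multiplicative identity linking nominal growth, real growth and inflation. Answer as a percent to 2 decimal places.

7.64%

(1 + g_nom) = (1 + g_real)(1 + π), so π = 1.1130 / 1.0340 − 1 = 0.07640.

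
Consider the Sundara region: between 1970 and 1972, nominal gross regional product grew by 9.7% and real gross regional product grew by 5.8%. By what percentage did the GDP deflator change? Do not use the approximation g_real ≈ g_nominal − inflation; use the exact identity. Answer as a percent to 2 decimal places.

(1 + g_nom) = (1 + g_real)(1 + π), so π = 1.0970 / 1.0580 − 1 = 0.03686.

3.69%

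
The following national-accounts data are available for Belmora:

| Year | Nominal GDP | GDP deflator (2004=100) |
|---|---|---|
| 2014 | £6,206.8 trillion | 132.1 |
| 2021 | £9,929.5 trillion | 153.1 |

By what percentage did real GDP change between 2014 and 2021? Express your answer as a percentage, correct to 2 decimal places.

38.03%

Deflate each year: 2014 → 6206.8/1.321 = 4698.56; 2021 → 9929.5/1.531 = 6485.63.
So real GDP changed by 6485.63/4698.56 − 1 = 0.3803, i.e. 38.03%.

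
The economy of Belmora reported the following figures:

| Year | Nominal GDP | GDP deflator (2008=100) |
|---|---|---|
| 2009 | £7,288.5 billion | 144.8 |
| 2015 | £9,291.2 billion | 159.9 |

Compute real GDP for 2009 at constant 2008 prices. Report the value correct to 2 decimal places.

Real GDP = Nominal / (GDP deflator/100) = 7288.5 / 1.448 = 5033.49.

£5,033.49 billion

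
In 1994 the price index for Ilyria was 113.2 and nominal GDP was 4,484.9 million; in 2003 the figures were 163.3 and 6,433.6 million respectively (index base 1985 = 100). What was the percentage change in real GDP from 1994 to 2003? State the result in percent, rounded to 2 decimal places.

Real GDP 1994 = 4484.9 / 1.132 = 3961.93.
Real GDP 2003 = 6433.6 / 1.633 = 3939.74.
Real growth = 3939.74 / 3961.93 − 1 = -0.0056.

-0.56%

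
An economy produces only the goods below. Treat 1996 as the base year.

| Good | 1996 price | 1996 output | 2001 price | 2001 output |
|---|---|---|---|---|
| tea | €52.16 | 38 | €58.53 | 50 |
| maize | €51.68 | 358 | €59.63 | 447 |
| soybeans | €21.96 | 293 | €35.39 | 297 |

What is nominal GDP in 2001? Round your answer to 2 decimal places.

€40091.94

Nominal GDP 2001 = Σ (p_2001 × q_2001) = 58.53·50 + 59.63·447 + 35.39·297 = 40091.94.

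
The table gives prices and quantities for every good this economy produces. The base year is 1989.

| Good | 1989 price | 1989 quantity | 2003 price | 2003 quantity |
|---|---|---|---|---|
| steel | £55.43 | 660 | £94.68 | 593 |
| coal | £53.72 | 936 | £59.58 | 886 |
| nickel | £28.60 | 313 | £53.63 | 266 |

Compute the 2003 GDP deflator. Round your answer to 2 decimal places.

Nominal GDP 2003 = 94.68·593 + 59.58·886 + 53.63·266 = 123198.70.
Real GDP 2003 (at 1989 prices) = 55.43·593 + 53.72·886 + 28.60·266 = 88073.51.
Deflator = Nominal/Real × 100 = 123198.70/88073.51 × 100 = 139.882.

139.88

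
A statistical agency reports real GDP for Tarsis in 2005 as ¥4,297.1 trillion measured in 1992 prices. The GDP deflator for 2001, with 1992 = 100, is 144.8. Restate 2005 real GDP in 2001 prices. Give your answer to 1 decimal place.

Real GDP in 2001 prices = Real GDP in 1992 prices × (P_2001/P_1992) = 4297.1 × 1.448 = 6222.20.

¥6,222.2 trillion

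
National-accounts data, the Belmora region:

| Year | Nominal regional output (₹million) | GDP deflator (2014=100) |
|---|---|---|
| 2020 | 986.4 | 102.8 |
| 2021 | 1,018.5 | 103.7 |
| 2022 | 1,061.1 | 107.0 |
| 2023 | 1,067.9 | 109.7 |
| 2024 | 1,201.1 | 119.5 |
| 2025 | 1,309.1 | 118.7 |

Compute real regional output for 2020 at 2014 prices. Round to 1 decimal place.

₹959.5 million

Real regional output 2020 = 986.4 / 1.028 = 959.53.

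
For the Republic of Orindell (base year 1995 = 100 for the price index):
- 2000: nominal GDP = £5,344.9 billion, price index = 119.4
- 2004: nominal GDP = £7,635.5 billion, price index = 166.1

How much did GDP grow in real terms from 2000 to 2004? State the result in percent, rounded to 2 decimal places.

2.69%

Real GDP 2000 = 5344.9 / 1.194 = 4476.47.
Real GDP 2004 = 7635.5 / 1.661 = 4596.93.
Real growth = 4596.93 / 4476.47 − 1 = 0.0269.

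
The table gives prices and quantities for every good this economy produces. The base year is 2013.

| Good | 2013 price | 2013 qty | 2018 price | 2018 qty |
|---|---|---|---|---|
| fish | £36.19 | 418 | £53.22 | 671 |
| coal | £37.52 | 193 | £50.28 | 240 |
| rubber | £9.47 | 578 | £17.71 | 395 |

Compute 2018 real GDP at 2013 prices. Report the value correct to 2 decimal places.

Real GDP 2018 = Σ (p_2013 × q_2018) = 36.19·671 + 37.52·240 + 9.47·395 = 37028.94.

£37028.94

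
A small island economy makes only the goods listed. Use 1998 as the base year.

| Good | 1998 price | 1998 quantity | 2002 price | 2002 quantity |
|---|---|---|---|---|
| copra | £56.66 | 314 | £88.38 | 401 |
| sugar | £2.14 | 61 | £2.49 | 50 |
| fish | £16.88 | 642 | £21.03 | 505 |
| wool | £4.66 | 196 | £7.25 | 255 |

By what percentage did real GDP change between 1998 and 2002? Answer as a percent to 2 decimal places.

9.67%

Real GDP 1998 = Nominal GDP 1998 = 56.66·314 + 2.14·61 + 16.88·642 + 4.66·196 = 29672.10.
Real GDP 2002 (at 1998 prices) = 56.66·401 + 2.14·50 + 16.88·505 + 4.66·255 = 32540.36.
Real growth = 32540.36/29672.10 − 1 = 0.0967.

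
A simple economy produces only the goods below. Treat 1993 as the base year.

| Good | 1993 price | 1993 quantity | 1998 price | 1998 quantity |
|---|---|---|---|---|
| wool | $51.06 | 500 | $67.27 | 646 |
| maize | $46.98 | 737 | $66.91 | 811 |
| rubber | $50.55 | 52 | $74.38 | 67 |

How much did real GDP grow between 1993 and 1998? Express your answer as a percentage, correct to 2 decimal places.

Real GDP 1993 = Nominal GDP 1993 = 51.06·500 + 46.98·737 + 50.55·52 = 62782.86.
Real GDP 1998 (at 1993 prices) = 51.06·646 + 46.98·811 + 50.55·67 = 74472.39.
Real growth = 74472.39/62782.86 − 1 = 0.1862.

18.62%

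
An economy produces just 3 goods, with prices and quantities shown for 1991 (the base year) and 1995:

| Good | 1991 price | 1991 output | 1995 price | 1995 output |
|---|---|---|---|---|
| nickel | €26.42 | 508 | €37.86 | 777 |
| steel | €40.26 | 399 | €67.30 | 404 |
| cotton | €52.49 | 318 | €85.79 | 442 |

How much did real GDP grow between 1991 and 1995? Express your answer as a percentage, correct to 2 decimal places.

Real GDP 1991 = Nominal GDP 1991 = 26.42·508 + 40.26·399 + 52.49·318 = 46176.92.
Real GDP 1995 (at 1991 prices) = 26.42·777 + 40.26·404 + 52.49·442 = 59993.96.
Real growth = 59993.96/46176.92 − 1 = 0.2992.

29.92%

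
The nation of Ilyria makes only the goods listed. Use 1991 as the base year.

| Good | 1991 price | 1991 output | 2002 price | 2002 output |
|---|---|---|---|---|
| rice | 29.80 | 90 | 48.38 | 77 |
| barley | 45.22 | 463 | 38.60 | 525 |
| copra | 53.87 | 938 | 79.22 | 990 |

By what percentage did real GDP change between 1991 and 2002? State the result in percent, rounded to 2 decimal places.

Real GDP 1991 = Nominal GDP 1991 = 29.80·90 + 45.22·463 + 53.87·938 = 74148.92.
Real GDP 2002 (at 1991 prices) = 29.80·77 + 45.22·525 + 53.87·990 = 79366.40.
Real growth = 79366.40/74148.92 − 1 = 0.0704.

7.04%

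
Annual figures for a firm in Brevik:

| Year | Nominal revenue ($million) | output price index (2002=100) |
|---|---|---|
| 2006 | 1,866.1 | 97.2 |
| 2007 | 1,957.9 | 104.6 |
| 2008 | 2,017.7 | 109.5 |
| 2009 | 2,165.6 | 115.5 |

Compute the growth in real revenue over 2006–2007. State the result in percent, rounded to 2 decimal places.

-2.50%

Real revenue 2006 = 1866.1/0.972 = 1919.86.
Real revenue 2007 = 1957.9/1.046 = 1871.80.
Change = 1871.80/1919.86 − 1 = -0.0250.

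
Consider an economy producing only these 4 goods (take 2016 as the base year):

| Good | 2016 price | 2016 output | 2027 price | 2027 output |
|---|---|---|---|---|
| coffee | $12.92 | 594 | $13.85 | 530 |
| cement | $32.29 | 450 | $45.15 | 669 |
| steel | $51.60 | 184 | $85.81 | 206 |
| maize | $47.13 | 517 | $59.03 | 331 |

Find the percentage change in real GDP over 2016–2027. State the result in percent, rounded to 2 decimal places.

Real GDP 2016 = Nominal GDP 2016 = 12.92·594 + 32.29·450 + 51.60·184 + 47.13·517 = 56065.59.
Real GDP 2027 (at 2016 prices) = 12.92·530 + 32.29·669 + 51.60·206 + 47.13·331 = 54679.24.
Real growth = 54679.24/56065.59 − 1 = -0.0247.

-2.47%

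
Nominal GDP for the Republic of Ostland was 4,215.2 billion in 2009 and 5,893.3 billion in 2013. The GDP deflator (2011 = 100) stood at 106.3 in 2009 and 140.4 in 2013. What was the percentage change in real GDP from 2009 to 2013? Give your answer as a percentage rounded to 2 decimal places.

Deflate each year: 2009 → 4215.2/1.063 = 3965.38; 2013 → 5893.3/1.404 = 4197.51.
So real GDP changed by 4197.51/3965.38 − 1 = 0.0585, i.e. 5.85%.

5.85%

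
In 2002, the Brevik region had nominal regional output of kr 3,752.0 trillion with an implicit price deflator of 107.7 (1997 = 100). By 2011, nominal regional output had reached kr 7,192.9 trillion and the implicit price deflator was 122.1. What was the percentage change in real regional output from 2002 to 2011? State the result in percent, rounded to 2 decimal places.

Deflate each year: 2002 → 3752.0/1.077 = 3483.75; 2011 → 7192.9/1.221 = 5890.99.
So real regional output changed by 5890.99/3483.75 − 1 = 0.6910, i.e. 69.10%.

69.10%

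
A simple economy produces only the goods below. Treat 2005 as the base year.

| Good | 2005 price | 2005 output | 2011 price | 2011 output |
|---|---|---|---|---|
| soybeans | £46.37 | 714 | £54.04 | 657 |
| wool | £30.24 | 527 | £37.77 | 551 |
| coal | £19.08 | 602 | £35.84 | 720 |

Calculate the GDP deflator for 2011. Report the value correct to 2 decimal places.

134.92

Nominal GDP 2011 = 54.04·657 + 37.77·551 + 35.84·720 = 82120.35.
Real GDP 2011 (at 2005 prices) = 46.37·657 + 30.24·551 + 19.08·720 = 60864.93.
Deflator = Nominal/Real × 100 = 82120.35/60864.93 × 100 = 134.922.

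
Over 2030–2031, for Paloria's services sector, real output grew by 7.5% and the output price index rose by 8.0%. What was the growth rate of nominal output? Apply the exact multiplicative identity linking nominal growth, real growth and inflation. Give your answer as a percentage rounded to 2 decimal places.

(1 + g_nom) = (1 + g_real)(1 + π) = 1.0750 × 1.0800 = 1.16100.

16.10%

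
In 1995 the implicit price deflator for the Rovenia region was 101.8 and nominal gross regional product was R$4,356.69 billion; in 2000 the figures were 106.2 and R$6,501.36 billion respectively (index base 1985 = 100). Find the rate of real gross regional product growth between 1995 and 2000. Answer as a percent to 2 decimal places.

Real gross regional product 1995 = 4356.69 / 1.018 = 4279.66.
Real gross regional product 2000 = 6501.36 / 1.062 = 6121.81.
Real growth = 6121.81 / 4279.66 − 1 = 0.4304.

43.04%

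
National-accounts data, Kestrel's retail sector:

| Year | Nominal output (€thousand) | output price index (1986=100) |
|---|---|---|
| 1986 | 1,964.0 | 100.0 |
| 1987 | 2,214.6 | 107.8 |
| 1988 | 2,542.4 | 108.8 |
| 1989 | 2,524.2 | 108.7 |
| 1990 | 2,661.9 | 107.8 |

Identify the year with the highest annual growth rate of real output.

1987: real = 2214.6/1.078 = 2054.36; growth vs 1986 (1964.00) = 4.60%.
1988: real = 2542.4/1.088 = 2336.76; growth vs 1987 (2054.36) = 13.75%.
1989: real = 2524.2/1.087 = 2322.17; growth vs 1988 (2336.76) = -0.62%.
1990: real = 2661.9/1.078 = 2469.29; growth vs 1989 (2322.17) = 6.34%.

1988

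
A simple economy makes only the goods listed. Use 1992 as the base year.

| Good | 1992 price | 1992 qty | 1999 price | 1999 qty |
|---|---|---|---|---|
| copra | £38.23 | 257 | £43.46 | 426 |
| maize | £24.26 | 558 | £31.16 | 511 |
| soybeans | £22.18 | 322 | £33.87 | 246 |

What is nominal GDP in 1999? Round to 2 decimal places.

Nominal GDP 1999 = Σ (p_1999 × q_1999) = 43.46·426 + 31.16·511 + 33.87·246 = 42768.74.

£42768.74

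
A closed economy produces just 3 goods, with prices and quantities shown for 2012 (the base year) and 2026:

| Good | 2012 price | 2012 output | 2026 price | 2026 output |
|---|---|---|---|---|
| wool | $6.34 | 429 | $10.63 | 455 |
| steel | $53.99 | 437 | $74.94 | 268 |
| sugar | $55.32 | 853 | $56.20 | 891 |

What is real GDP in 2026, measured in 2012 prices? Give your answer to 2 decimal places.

Real GDP 2026 = Σ (p_2012 × q_2026) = 6.34·455 + 53.99·268 + 55.32·891 = 66644.14.

$66644.14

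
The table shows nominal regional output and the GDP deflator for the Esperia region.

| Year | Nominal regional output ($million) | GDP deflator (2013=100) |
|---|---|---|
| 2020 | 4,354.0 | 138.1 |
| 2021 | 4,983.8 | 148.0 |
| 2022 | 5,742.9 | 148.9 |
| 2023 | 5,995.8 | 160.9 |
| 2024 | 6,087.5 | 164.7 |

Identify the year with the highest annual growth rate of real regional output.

2021: real = 4983.8/1.480 = 3367.43; growth vs 2020 (3152.79) = 6.81%.
2022: real = 5742.9/1.489 = 3856.88; growth vs 2021 (3367.43) = 14.53%.
2023: real = 5995.8/1.609 = 3726.41; growth vs 2022 (3856.88) = -3.38%.
2024: real = 6087.5/1.647 = 3696.11; growth vs 2023 (3726.41) = -0.81%.

2022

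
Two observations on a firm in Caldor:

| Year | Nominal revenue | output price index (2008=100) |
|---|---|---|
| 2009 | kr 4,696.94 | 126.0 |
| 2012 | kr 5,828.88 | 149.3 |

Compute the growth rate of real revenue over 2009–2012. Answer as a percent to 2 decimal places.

4.73%

Real revenue 2009 = 4696.94 / 1.260 = 3727.73.
Real revenue 2012 = 5828.88 / 1.493 = 3904.14.
Real growth = 3904.14 / 3727.73 − 1 = 0.0473.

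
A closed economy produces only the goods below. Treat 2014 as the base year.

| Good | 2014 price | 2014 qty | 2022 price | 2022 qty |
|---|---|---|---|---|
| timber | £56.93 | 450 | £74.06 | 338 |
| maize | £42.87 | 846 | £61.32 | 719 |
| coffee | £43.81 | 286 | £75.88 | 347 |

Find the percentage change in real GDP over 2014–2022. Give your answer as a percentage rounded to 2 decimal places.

-12.29%

Real GDP 2014 = Nominal GDP 2014 = 56.93·450 + 42.87·846 + 43.81·286 = 74416.18.
Real GDP 2022 (at 2014 prices) = 56.93·338 + 42.87·719 + 43.81·347 = 65267.94.
Real growth = 65267.94/74416.18 − 1 = -0.1229.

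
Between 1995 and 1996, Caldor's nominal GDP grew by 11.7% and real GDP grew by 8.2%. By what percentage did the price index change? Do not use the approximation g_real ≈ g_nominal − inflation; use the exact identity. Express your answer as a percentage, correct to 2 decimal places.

(1 + g_nom) = (1 + g_real)(1 + π), so π = 1.1170 / 1.0820 − 1 = 0.03235.

3.23%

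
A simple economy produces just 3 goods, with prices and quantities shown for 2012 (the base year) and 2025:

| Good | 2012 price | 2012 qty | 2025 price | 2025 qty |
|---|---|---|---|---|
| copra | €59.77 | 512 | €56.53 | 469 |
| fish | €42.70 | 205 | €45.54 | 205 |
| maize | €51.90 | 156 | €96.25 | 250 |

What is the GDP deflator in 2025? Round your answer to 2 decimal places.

120.40

Nominal GDP 2025 = 56.53·469 + 45.54·205 + 96.25·250 = 59910.77.
Real GDP 2025 (at 2012 prices) = 59.77·469 + 42.70·205 + 51.90·250 = 49760.63.
Deflator = Nominal/Real × 100 = 59910.77/49760.63 × 100 = 120.398.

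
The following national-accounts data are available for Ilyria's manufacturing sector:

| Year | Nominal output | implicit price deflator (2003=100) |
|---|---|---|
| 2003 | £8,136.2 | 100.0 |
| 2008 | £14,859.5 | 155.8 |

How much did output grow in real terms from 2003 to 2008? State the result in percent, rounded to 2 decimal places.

Real output 2003 = 8136.2 / 1.000 = 8136.20.
Real output 2008 = 14859.5 / 1.558 = 9537.55.
Real growth = 9537.55 / 8136.20 − 1 = 0.1722.

17.22%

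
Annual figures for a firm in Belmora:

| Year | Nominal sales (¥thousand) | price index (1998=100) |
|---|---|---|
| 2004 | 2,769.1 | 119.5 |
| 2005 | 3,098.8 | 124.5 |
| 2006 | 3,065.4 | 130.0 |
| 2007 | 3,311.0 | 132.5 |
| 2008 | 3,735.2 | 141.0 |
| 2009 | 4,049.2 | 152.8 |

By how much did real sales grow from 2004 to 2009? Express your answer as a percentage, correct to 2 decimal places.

14.36%

Real sales 2004 = 2769.1/1.195 = 2317.24.
Real sales 2009 = 4049.2/1.528 = 2650.00.
Change = 2650.00/2317.24 − 1 = 0.1436.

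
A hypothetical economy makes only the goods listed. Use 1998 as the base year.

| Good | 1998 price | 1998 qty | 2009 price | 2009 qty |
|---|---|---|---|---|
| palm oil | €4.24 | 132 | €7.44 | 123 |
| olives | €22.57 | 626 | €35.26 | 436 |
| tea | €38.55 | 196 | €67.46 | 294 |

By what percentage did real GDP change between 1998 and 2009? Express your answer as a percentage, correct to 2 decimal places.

-2.47%

Real GDP 1998 = Nominal GDP 1998 = 4.24·132 + 22.57·626 + 38.55·196 = 22244.30.
Real GDP 2009 (at 1998 prices) = 4.24·123 + 22.57·436 + 38.55·294 = 21695.74.
Real growth = 21695.74/22244.30 − 1 = -0.0247.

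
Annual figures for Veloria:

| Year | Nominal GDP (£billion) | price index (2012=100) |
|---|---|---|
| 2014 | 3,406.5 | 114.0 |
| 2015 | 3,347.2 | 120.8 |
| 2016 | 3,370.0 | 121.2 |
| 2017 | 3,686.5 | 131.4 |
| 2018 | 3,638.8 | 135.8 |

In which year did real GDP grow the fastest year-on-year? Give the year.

2017

2015: real = 3347.2/1.208 = 2770.86; growth vs 2014 (2988.16) = -7.27%.
2016: real = 3370.0/1.212 = 2780.53; growth vs 2015 (2770.86) = 0.35%.
2017: real = 3686.5/1.314 = 2805.56; growth vs 2016 (2780.53) = 0.90%.
2018: real = 3638.8/1.358 = 2679.53; growth vs 2017 (2805.56) = -4.49%.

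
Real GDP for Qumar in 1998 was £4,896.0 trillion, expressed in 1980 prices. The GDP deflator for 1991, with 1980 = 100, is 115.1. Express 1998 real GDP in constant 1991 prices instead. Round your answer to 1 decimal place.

£5,635.3 trillion

Real GDP in 1991 prices = Real GDP in 1980 prices × (P_1991/P_1980) = 4896.0 × 1.151 = 5635.30.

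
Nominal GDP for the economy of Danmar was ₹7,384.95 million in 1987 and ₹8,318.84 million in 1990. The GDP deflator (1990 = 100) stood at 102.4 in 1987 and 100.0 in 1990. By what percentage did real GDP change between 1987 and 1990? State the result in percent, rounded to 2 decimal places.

15.35%

Deflate each year: 1987 → 7384.95/1.024 = 7211.87; 1990 → 8318.84/1.000 = 8318.84.
So real GDP changed by 8318.84/7211.87 − 1 = 0.1535, i.e. 15.35%.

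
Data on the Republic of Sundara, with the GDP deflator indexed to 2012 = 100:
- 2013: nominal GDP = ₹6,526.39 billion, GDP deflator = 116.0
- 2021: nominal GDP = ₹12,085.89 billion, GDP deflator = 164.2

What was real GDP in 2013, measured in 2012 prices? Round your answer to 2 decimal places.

₹5,626.20 billion

Real GDP = Nominal / (GDP deflator/100) = 6526.39 / 1.160 = 5626.20.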